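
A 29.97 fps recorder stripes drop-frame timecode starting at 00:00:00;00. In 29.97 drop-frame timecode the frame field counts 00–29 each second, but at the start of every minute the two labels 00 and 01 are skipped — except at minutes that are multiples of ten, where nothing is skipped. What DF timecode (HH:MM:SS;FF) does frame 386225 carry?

03:34:47;01

Each 10-minute DF block holds 10 × 60 × 30 − 9 × 2 = 17982 frames. 386225 ÷ 17982 → 21 full blocks, remainder 8603.
Within the partial block the first minute is 1800 frames and each further minute 1798, so 4 further minute boundaries passed. Total skipped labels = 18 × 21 + 2 × 4 = 386.
Non-drop label index = 386225 + 386 = 386611; at 30 labels/s that is 03:34:47:01, i.e. DF 03:34:47;01.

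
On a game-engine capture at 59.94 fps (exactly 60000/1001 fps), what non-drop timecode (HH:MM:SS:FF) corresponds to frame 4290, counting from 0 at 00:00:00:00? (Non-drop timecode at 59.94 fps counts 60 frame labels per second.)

00:01:11:30

4290 ÷ 60 = 71 full seconds, remainder 30 frames.
71 s = 0 h 1 min 11 s.
Timecode: 00:01:11:30.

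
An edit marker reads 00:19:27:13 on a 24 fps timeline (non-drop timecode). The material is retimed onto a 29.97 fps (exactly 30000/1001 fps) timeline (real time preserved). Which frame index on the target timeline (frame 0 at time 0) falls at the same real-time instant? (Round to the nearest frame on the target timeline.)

frame 34991

Source frame index: (0×3600 + 19×60 + 27) × 24 + 13 = 28021.
Real time: 28021 / (24) = 28021/24 s.
Target frame: (28021/24) × (30000/1001) = 5003750/143 ≈ 34991.259 → 34991.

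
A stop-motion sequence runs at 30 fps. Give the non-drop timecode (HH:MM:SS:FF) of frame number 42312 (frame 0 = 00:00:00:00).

00:23:30:12

42312 ÷ 30 = 1410 full seconds, remainder 12 frames.
1410 s = 0 h 23 min 30 s.
Timecode: 00:23:30:12.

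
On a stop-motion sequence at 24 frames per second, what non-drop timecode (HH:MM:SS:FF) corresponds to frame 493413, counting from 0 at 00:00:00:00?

05:42:38:21

493413 ÷ 24 = 20558 full seconds, remainder 21 frames.
20558 s = 5 h 42 min 38 s.
Timecode: 05:42:38:21.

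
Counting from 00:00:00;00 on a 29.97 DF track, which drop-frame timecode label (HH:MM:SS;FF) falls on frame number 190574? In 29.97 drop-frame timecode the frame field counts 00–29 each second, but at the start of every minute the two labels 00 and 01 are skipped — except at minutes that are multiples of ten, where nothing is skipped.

Each 10-minute DF block holds 10 × 60 × 30 − 9 × 2 = 17982 frames. 190574 ÷ 17982 → 10 full blocks, remainder 10754.
Within the partial block the first minute is 1800 frames and each further minute 1798, so 5 further minute boundaries passed. Total skipped labels = 18 × 10 + 2 × 5 = 190.
Non-drop label index = 190574 + 190 = 190764; at 30 labels/s that is 01:45:58:24, i.e. DF 01:45:58;24.

01:45:58;24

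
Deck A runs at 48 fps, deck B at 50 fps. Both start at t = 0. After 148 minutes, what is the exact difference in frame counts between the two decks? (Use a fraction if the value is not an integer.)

17760 frames

148 min = 8880 s.
A emits 48 × 8880 = 426240 frames; B emits 50 × 8880 = 444000.
Difference = 17760 frames; B is ahead of A.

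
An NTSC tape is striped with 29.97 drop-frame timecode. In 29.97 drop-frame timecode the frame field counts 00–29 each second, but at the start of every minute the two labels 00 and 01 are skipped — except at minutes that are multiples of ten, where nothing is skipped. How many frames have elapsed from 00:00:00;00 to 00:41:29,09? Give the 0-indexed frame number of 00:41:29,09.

As if non-drop at 30 labels/s: (0 × 3600 + 41 × 60 + 29) × 30 + 9 = 74679.
Minute boundaries passed: 41; those not divisible by 10: 41 − 4 = 37; dropped labels = 2 × 37 = 74.
Actual frame index = 74679 − 74 = 74605.

74605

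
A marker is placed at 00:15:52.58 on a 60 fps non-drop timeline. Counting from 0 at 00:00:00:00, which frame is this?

Total seconds to the label: (0 × 3600 + 15 × 60 + 52) = 952.
Frame index = 952 × 60 + 58 = 57178.

57178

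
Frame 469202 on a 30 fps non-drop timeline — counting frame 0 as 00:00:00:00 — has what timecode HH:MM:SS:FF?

469202 ÷ 30 = 15640 full seconds, remainder 2 frames.
15640 s = 4 h 20 min 40 s.
Timecode: 04:20:40:02.

04:20:40:02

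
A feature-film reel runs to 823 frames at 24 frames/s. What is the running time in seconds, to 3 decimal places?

Running time = 823 × 1/24 = 823/24 s ≈ 34.292 s.

34.292 seconds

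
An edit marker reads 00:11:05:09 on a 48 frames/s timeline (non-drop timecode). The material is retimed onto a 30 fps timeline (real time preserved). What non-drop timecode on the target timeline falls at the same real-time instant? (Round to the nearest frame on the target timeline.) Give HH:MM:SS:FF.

00:11:05:06

Source frame index: (0×3600 + 11×60 + 5) × 48 + 9 = 31929.
Real time: 31929 / (48) = 10643/16 s.
Target frame: (10643/16) × (30) = 159645/8 ≈ 19955.625 → 19956.
At 30 labels/s: frame 19956 → 00:11:05:06.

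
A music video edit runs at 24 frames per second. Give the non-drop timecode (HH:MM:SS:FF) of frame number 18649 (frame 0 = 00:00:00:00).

00:12:57:01

18649 ÷ 24 = 777 full seconds, remainder 1 frame.
777 s = 0 h 12 min 57 s.
Timecode: 00:12:57:01.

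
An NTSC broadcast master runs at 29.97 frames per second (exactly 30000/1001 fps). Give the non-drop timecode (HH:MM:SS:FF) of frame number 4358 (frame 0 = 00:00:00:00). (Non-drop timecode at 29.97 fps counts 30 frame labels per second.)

4358 ÷ 30 = 145 full seconds, remainder 8 frames.
145 s = 0 h 2 min 25 s.
Timecode: 00:02:25:08.

00:02:25:08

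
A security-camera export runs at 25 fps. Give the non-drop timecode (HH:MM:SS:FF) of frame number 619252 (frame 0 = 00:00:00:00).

619252 ÷ 25 = 24770 full seconds, remainder 2 frames.
24770 s = 6 h 52 min 50 s.
Timecode: 06:52:50:02.

06:52:50:02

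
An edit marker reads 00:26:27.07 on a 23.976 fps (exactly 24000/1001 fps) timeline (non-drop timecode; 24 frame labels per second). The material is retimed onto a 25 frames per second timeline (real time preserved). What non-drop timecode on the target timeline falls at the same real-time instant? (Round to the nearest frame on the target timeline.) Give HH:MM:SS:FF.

00:26:28:22

Source frame index: (0×3600 + 26×60 + 27) × 24 + 7 = 38095.
Real time: 38095 / (24000/1001) = 7626619/4800 s.
Target frame: (7626619/4800) × (25) = 7626619/192 ≈ 39721.974 → 39722.
At 25 labels/s: frame 39722 → 00:26:28:22.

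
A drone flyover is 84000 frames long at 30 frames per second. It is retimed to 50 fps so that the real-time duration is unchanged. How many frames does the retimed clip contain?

140000 frames

Target frames = source frames × (target rate / source rate) = 84000 × (50)/(30) = 84000 × 5/3 = 140000.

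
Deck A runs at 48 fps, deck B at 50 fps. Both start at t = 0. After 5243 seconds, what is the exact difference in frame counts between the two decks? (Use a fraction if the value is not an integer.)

A emits 48 × 5243 = 251664 frames; B emits 50 × 5243 = 262150.
Difference = 10486 frames; B is ahead of A.

10486 frames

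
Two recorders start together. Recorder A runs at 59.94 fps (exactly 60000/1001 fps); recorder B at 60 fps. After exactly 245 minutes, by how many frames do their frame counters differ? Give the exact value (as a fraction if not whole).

245 min = 14700 s.
A emits 60000/1001 × 14700 = 126000000/143 frames; B emits 60 × 14700 = 882000.
Difference = 126000/143 frames (≈ 881.1189); B is ahead of A.

126000/143 frames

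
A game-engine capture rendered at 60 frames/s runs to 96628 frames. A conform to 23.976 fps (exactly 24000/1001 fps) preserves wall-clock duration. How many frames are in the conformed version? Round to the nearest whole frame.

Frames at target rate = 96628 × (24000/1001) / (60) = 5521600/143 ≈ 38612.587.
Nearest whole frame: 38613.

38613 frames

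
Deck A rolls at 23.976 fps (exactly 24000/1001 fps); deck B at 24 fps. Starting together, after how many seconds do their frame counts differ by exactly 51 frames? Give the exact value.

2127.125 seconds

The gap grows by |24 − 24000/1001| = 24/1001 frames per second.
Time for a 51-frame gap: 51 ÷ (24/1001) = 2127.125 s.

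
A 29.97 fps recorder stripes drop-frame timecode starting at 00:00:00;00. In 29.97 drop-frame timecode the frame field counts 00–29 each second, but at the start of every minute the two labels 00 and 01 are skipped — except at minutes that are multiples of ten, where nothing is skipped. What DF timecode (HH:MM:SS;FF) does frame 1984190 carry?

Ten DF minutes hold 17982 frames, so frame 1984190 lies in block 110 (frames 1978020–1996001) with 6170 frames into that block.
The block's first minute is 1800 frames and the rest 1798 each; 6170 frames reaches minute 3, so 110 × 18 + 3 × 2 = 1986 labels have been skipped so far.
Adding those back, label number 1984190 + 1986 = 1986176 at 30 labels/s is 66205 s + 26 f = 18 h 23 min 25 s frame 26, i.e. 18:23:25;26.

18:23:25;26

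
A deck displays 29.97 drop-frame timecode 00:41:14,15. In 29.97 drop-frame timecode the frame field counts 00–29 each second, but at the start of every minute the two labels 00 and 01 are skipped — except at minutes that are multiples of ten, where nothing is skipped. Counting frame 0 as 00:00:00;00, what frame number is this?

Complete 10-minute blocks: 4, each 17982 frames → 71928.
Remaining 1 whole minute in the current block: 1800 + 0 × 1798 = 1800 frames.
Within the current minute: 14 × 30 + 15 − 2 = 433 (labels ;00/;01 skipped at this minute). Total = 71928 + 1800 + 433 = 74161.

74161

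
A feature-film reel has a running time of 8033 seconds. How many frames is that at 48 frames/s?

Frames = 8033 × 48 = 385584.

385584 frames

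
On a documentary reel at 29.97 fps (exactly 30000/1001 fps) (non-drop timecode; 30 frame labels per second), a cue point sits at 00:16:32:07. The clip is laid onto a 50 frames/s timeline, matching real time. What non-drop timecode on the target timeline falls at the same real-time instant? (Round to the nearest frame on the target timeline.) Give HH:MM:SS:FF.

Source frame index: (0×3600 + 16×60 + 32) × 30 + 7 = 29767.
Real time: 29767 / (30000/1001) = 29796767/30000 s.
Target frame: (29796767/30000) × (50) = 29796767/600 ≈ 49661.278 → 49661.
At 50 labels/s: frame 49661 → 00:16:33:11.

00:16:33:11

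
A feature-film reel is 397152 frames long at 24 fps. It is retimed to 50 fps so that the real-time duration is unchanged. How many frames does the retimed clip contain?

827400 frames

Target frames = source frames × (target rate / source rate) = 397152 × (50)/(24) = 397152 × 25/12 = 827400.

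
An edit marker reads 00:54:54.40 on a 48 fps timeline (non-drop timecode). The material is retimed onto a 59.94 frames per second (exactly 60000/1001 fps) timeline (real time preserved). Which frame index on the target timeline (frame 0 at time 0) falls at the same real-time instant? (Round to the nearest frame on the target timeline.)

Source frame index: (0×3600 + 54×60 + 54) × 48 + 40 = 158152.
Real time: 158152 / (48) = 19769/6 s.
Target frame: (19769/6) × (60000/1001) = 197690000/1001 ≈ 197492.507 → 197493.

frame 197493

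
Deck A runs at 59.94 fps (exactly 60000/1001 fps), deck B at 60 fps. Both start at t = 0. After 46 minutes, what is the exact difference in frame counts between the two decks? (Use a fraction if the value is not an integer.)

46 min = 2760 s.
A emits 60000/1001 × 2760 = 165600000/1001 frames; B emits 60 × 2760 = 165600.
Difference = 165600/1001 frames (≈ 165.4346); B is ahead of A.

165600/1001 frames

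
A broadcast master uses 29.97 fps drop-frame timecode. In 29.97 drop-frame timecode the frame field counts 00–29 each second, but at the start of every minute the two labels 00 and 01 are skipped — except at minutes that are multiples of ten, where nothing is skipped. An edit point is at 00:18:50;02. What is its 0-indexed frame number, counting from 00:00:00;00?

33868

Complete 10-minute blocks: 1, each 17982 frames → 17982.
Remaining 8 whole minutes in the current block: 1800 + 7 × 1798 = 14386 frames.
Within the current minute: 50 × 30 + 2 − 2 = 1500 (labels ;00/;01 skipped at this minute). Total = 17982 + 14386 + 1500 = 33868.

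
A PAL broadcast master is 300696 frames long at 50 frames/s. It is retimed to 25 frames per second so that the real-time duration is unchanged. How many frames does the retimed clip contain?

Target frames = source frames × (target rate / source rate) = 300696 × (25)/(50) = 300696 × 1/2 = 150348.

150348 frames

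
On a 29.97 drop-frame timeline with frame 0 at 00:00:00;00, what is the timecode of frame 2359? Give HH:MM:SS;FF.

Each 10-minute DF block holds 10 × 60 × 30 − 9 × 2 = 17982 frames. 2359 ÷ 17982 → 0 full blocks, remainder 2359.
Within the partial block the first minute is 1800 frames and each further minute 1798, so 1 further minute boundary passed. Total skipped labels = 18 × 0 + 2 × 1 = 2.
Non-drop label index = 2359 + 2 = 2361; at 30 labels/s that is 00:01:18:21, i.e. DF 00:01:18;21.

00:01:18;21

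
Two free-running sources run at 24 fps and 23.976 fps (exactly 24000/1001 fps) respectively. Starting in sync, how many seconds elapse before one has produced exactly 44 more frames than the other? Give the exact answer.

The gap grows by |24000/1001 − 24| = 24/1001 frames per second.
Time for a 44-frame gap: 44 ÷ (24/1001) = 11011/6 s.

11011/6 seconds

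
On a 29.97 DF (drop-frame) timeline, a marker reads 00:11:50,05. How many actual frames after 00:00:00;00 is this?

Complete 10-minute blocks: 1, each 17982 frames → 17982.
Remaining 1 whole minute in the current block: 1800 + 0 × 1798 = 1800 frames.
Within the current minute: 50 × 30 + 5 − 2 = 1503 (labels ;00/;01 skipped at this minute). Total = 17982 + 1800 + 1503 = 21285.

21285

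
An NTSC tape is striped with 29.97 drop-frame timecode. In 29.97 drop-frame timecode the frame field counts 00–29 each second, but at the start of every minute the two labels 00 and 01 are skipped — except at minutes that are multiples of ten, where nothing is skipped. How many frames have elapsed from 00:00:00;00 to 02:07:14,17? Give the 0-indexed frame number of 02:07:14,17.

Complete 10-minute blocks: 12, each 17982 frames → 215784.
Remaining 7 whole minutes in the current block: 1800 + 6 × 1798 = 12588 frames.
Within the current minute: 14 × 30 + 17 − 2 = 435 (labels ;00/;01 skipped at this minute). Total = 215784 + 12588 + 435 = 228807.

228807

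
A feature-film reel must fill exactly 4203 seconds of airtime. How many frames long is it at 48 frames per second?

Frames = 4203 × 48 = 201744.

201744 frames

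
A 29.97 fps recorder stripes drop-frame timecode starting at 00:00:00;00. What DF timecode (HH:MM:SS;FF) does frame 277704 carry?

02:34:26;02

Ten DF minutes hold 17982 frames, so frame 277704 lies in block 15 (frames 269730–287711) with 7974 frames into that block.
The block's first minute is 1800 frames and the rest 1798 each; 7974 frames reaches minute 4, so 15 × 18 + 4 × 2 = 278 labels have been skipped so far.
Adding those back, label number 277704 + 278 = 277982 at 30 labels/s is 9266 s + 2 f = 2 h 34 min 26 s frame 2, i.e. 02:34:26;02.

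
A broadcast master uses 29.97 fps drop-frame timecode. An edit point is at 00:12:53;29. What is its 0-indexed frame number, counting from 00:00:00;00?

23197

As if non-drop at 30 labels/s: (0 × 3600 + 12 × 60 + 53) × 30 + 29 = 23219.
Minute boundaries passed: 12; those not divisible by 10: 12 − 1 = 11; dropped labels = 2 × 11 = 22.
Actual frame index = 23219 − 22 = 23197.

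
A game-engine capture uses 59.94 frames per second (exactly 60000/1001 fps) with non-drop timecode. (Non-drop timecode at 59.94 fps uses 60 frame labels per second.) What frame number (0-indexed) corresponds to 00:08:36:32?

Total seconds to the label: (0 × 3600 + 8 × 60 + 36) = 516.
Frame index = 516 × 60 + 32 = 30992.

frame 30992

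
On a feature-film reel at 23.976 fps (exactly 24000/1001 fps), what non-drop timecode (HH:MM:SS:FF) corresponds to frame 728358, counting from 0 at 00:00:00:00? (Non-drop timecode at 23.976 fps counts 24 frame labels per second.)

728358 ÷ 24 = 30348 full seconds, remainder 6 frames.
30348 s = 8 h 25 min 48 s.
Timecode: 08:25:48:06.

08:25:48:06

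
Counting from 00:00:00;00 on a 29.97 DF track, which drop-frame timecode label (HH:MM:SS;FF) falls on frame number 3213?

00:01:47;05

Ten DF minutes hold 17982 frames, so frame 3213 lies in block 0 (frames 0–17981) with 3213 frames into that block.
The block's first minute is 1800 frames and the rest 1798 each; 3213 frames reaches minute 1, so 0 × 18 + 1 × 2 = 2 labels have been skipped so far.
Adding those back, label number 3213 + 2 = 3215 at 30 labels/s is 107 s + 5 f = 0 h 1 min 47 s frame 5, i.e. 00:01:47;05.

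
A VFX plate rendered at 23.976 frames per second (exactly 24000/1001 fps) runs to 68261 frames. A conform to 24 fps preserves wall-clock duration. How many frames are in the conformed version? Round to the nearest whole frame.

Frames at target rate = 68261 × (24) / (24000/1001) = 68329261/1000 ≈ 68329.261.
Nearest whole frame: 68329.

68329 frames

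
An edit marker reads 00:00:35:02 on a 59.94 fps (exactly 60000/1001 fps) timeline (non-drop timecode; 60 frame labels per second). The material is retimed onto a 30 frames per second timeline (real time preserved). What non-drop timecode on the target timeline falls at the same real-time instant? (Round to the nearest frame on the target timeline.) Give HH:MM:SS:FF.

00:00:35:02

Source frame index: (0×3600 + 0×60 + 35) × 60 + 2 = 2102.
Real time: 2102 / (60000/1001) = 1052051/30000 s.
Target frame: (1052051/30000) × (30) = 1052051/1000 ≈ 1052.051 → 1052.
At 30 labels/s: frame 1052 → 00:00:35:02.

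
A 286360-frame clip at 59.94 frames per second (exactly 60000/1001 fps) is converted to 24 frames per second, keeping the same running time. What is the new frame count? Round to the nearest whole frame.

114659 frames

Frames at target rate = 286360 × (24) / (60000/1001) = 14332318/125 ≈ 114658.544.
Nearest whole frame: 114659.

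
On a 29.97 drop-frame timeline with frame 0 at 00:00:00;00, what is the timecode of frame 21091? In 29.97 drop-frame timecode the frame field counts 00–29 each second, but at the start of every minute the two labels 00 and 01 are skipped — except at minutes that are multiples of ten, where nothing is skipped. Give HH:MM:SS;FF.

Each 10-minute DF block holds 10 × 60 × 30 − 9 × 2 = 17982 frames. 21091 ÷ 17982 → 1 full block, remainder 3109.
Within the partial block the first minute is 1800 frames and each further minute 1798, so 1 further minute boundary passed. Total skipped labels = 18 × 1 + 2 × 1 = 20.
Non-drop label index = 21091 + 20 = 21111; at 30 labels/s that is 00:11:43:21, i.e. DF 00:11:43;21.

00:11:43;21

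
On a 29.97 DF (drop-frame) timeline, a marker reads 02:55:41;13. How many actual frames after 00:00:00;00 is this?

As if non-drop at 30 labels/s: (2 × 3600 + 55 × 60 + 41) × 30 + 13 = 316243.
Minute boundaries passed: 175; those not divisible by 10: 175 − 17 = 158; dropped labels = 2 × 158 = 316.
Actual frame index = 316243 − 316 = 315927.

315927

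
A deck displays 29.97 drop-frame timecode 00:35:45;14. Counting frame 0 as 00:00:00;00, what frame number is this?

64300

Complete 10-minute blocks: 3, each 17982 frames → 53946.
Remaining 5 whole minutes in the current block: 1800 + 4 × 1798 = 8992 frames.
Within the current minute: 45 × 30 + 14 − 2 = 1362 (labels ;00/;01 skipped at this minute). Total = 53946 + 8992 + 1362 = 64300.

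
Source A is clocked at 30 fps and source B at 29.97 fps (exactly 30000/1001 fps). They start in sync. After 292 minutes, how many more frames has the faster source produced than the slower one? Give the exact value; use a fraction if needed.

292 min = 17520 s.
A emits 30 × 17520 = 525600 frames; B emits 30000/1001 × 17520 = 525600000/1001.
Difference = 525600/1001 frames (≈ 525.0749); B is behind A.

525600/1001 frames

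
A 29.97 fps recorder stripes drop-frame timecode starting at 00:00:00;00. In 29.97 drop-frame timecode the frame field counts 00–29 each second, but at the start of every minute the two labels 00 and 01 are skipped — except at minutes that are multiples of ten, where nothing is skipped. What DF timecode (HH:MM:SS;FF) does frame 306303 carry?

02:50:20;09

Each 10-minute DF block holds 10 × 60 × 30 − 9 × 2 = 17982 frames. 306303 ÷ 17982 → 17 full blocks, remainder 609.
Within the partial block the first minute is 1800 frames and each further minute 1798, so 0 further minute boundaries passed. Total skipped labels = 18 × 17 + 2 × 0 = 306.
Non-drop label index = 306303 + 306 = 306609; at 30 labels/s that is 02:50:20:09, i.e. DF 02:50:20;09.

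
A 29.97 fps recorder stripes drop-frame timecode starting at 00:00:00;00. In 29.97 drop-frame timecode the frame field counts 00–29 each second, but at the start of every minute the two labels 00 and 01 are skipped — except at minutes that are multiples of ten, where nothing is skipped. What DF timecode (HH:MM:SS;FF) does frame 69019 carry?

Ten DF minutes hold 17982 frames, so frame 69019 lies in block 3 (frames 53946–71927) with 15073 frames into that block.
The block's first minute is 1800 frames and the rest 1798 each; 15073 frames reaches minute 8, so 3 × 18 + 8 × 2 = 70 labels have been skipped so far.
Adding those back, label number 69019 + 70 = 69089 at 30 labels/s is 2302 s + 29 f = 0 h 38 min 22 s frame 29, i.e. 00:38:22;29.

00:38:22;29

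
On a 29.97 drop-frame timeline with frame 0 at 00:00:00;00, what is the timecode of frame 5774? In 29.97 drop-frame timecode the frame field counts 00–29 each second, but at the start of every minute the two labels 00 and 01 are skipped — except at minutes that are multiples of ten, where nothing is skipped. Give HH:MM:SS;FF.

Ten DF minutes hold 17982 frames, so frame 5774 lies in block 0 (frames 0–17981) with 5774 frames into that block.
The block's first minute is 1800 frames and the rest 1798 each; 5774 frames reaches minute 3, so 0 × 18 + 3 × 2 = 6 labels have been skipped so far.
Adding those back, label number 5774 + 6 = 5780 at 30 labels/s is 192 s + 20 f = 0 h 3 min 12 s frame 20, i.e. 00:03:12;20.

00:03:12;20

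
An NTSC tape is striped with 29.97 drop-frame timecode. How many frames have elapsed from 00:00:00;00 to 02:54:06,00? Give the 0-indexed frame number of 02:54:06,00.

313066

As if non-drop at 30 labels/s: (2 × 3600 + 54 × 60 + 6) × 30 + 0 = 313380.
Minute boundaries passed: 174; those not divisible by 10: 174 − 17 = 157; dropped labels = 2 × 157 = 314.
Actual frame index = 313380 − 314 = 313066.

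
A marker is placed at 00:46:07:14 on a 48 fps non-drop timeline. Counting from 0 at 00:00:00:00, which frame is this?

frame 132830

Total seconds to the label: (0 × 3600 + 46 × 60 + 7) = 2767.
Frame index = 2767 × 48 + 14 = 132830.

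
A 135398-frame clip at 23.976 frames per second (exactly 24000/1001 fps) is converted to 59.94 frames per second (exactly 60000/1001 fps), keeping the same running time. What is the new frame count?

338495 frames

Frames at target rate = 135398 × (60000/1001) / (24000/1001) = 338495.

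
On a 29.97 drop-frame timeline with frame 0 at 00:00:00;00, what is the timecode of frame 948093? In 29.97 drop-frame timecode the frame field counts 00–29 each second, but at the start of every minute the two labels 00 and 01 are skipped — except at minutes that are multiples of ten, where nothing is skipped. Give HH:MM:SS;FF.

08:47:14;23

Each 10-minute DF block holds 10 × 60 × 30 − 9 × 2 = 17982 frames. 948093 ÷ 17982 → 52 full blocks, remainder 13029.
Within the partial block the first minute is 1800 frames and each further minute 1798, so 7 further minute boundaries passed. Total skipped labels = 18 × 52 + 2 × 7 = 950.
Non-drop label index = 948093 + 950 = 949043; at 30 labels/s that is 08:47:14:23, i.e. DF 08:47:14;23.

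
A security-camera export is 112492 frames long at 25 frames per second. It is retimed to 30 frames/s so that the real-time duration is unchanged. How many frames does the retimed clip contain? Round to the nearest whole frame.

Frames at target rate = 112492 × (30) / (25) = 674952/5 ≈ 134990.400.
Nearest whole frame: 134990.

134990 frames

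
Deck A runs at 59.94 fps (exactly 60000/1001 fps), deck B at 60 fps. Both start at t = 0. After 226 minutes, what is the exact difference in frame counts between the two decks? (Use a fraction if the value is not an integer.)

226 min = 13560 s.
A emits 60000/1001 × 13560 = 813600000/1001 frames; B emits 60 × 13560 = 813600.
Difference = 813600/1001 frames (≈ 812.7872); B is ahead of A.

813600/1001 frames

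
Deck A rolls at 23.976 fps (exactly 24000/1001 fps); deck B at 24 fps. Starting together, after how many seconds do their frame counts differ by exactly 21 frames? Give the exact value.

875.875 seconds

The gap grows by |24 − 24000/1001| = 24/1001 frames per second.
Time for a 21-frame gap: 21 ÷ (24/1001) = 875.875 s.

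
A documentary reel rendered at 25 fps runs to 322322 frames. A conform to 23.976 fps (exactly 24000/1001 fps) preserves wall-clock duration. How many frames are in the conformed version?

309120 frames

Target frames = source frames × (target rate / source rate) = 322322 × (24000/1001)/(25) = 322322 × 960/1001 = 309120.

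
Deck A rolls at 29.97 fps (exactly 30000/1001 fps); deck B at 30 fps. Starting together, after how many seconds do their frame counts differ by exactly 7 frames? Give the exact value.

The gap grows by |30 − 30000/1001| = 30/1001 frames per second.
Time for a 7-frame gap: 7 ÷ (30/1001) = 7007/30 s.

7007/30 seconds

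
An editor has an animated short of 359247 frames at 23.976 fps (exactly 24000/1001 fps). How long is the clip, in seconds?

Running time = 359247 / (24000/1001) = 14983.593625 s.

14983.593625 seconds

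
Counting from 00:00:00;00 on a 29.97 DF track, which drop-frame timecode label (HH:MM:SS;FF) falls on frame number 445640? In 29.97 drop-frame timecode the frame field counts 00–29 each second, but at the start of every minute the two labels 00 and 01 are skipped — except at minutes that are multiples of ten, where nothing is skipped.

Each 10-minute DF block holds 10 × 60 × 30 − 9 × 2 = 17982 frames. 445640 ÷ 17982 → 24 full blocks, remainder 14072.
Within the partial block the first minute is 1800 frames and each further minute 1798, so 7 further minute boundaries passed. Total skipped labels = 18 × 24 + 2 × 7 = 446.
Non-drop label index = 445640 + 446 = 446086; at 30 labels/s that is 04:07:49:16, i.e. DF 04:07:49;16.

04:07:49;16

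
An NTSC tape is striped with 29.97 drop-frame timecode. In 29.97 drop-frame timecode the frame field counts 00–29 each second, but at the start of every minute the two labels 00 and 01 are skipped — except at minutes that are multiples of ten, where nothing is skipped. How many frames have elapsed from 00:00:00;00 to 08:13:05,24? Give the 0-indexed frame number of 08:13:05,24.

As if non-drop at 30 labels/s: (8 × 3600 + 13 × 60 + 5) × 30 + 24 = 887574.
Minute boundaries passed: 493; those not divisible by 10: 493 − 49 = 444; dropped labels = 2 × 444 = 888.
Actual frame index = 887574 − 888 = 886686.

886686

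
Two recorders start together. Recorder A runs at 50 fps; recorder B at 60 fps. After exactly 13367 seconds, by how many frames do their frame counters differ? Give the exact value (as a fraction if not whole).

133670 frames

A emits 50 × 13367 = 668350 frames; B emits 60 × 13367 = 802020.
Difference = 133670 frames; B is ahead of A.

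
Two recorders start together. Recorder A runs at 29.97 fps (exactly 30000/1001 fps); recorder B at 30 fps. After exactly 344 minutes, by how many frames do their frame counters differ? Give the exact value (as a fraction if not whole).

344 min = 20640 s.
A emits 30000/1001 × 20640 = 619200000/1001 frames; B emits 30 × 20640 = 619200.
Difference = 619200/1001 frames (≈ 618.5814); B is ahead of A.

619200/1001 frames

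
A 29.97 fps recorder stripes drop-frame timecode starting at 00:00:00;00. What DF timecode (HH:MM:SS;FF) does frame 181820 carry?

01:41:06;22

Each 10-minute DF block holds 10 × 60 × 30 − 9 × 2 = 17982 frames. 181820 ÷ 17982 → 10 full blocks, remainder 2000.
Within the partial block the first minute is 1800 frames and each further minute 1798, so 1 further minute boundary passed. Total skipped labels = 18 × 10 + 2 × 1 = 182.
Non-drop label index = 181820 + 182 = 182002; at 30 labels/s that is 01:41:06:22, i.e. DF 01:41:06;22.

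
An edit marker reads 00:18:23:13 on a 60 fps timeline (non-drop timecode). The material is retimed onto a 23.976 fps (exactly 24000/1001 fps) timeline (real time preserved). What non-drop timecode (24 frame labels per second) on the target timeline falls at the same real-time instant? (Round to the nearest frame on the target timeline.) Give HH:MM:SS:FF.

Source frame index: (0×3600 + 18×60 + 23) × 60 + 13 = 66193.
Real time: 66193 / (60) = 66193/60 s.
Target frame: (66193/60) × (24000/1001) = 26477200/1001 ≈ 26450.749 → 26451.
At 24 labels/s: frame 26451 → 00:18:22:03.

00:18:22:03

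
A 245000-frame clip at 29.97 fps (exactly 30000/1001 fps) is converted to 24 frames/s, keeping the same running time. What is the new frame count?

Target frames = source frames × (target rate / source rate) = 245000 × (24)/(30000/1001) = 245000 × 1001/1250 = 196196.

196196 frames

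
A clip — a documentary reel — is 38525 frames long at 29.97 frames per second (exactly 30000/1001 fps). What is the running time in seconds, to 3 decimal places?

Running time = 38525 × 1001/30000 = 1542541/1200 s ≈ 1285.451 s.

1285.451 seconds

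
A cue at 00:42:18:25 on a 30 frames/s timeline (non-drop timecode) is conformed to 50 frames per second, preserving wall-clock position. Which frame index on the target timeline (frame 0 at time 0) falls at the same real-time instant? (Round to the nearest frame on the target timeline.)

Source frame index: (0×3600 + 42×60 + 18) × 30 + 25 = 76165.
Real time: 76165 / (30) = 15233/6 s.
Target frame: (15233/6) × (50) = 380825/3 ≈ 126941.667 → 126942.

frame 126942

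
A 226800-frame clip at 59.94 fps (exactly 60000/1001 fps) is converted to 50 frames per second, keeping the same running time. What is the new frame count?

Target frames = source frames × (target rate / source rate) = 226800 × (50)/(60000/1001) = 226800 × 1001/1200 = 189189.

189189 frames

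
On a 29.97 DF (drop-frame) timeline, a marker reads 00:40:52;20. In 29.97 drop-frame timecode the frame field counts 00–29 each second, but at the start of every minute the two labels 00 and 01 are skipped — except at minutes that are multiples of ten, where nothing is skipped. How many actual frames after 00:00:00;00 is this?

As if non-drop at 30 labels/s: (0 × 3600 + 40 × 60 + 52) × 30 + 20 = 73580.
Minute boundaries passed: 40; those not divisible by 10: 40 − 4 = 36; dropped labels = 2 × 36 = 72.
Actual frame index = 73580 − 72 = 73508.

73508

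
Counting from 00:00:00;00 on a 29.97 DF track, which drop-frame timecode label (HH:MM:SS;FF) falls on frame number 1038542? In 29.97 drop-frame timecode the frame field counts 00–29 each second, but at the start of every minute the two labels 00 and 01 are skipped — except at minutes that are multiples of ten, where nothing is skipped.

Each 10-minute DF block holds 10 × 60 × 30 − 9 × 2 = 17982 frames. 1038542 ÷ 17982 → 57 full blocks, remainder 13568.
Within the partial block the first minute is 1800 frames and each further minute 1798, so 7 further minute boundaries passed. Total skipped labels = 18 × 57 + 2 × 7 = 1040.
Non-drop label index = 1038542 + 1040 = 1039582; at 30 labels/s that is 09:37:32:22, i.e. DF 09:37:32;22.

09:37:32;22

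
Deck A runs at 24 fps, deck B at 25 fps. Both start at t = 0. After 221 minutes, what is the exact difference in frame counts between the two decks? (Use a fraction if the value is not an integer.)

221 min = 13260 s.
A emits 24 × 13260 = 318240 frames; B emits 25 × 13260 = 331500.
Difference = 13260 frames; B is ahead of A.

13260 frames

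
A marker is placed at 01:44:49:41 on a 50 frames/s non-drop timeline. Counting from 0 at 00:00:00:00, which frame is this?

frame 314491

Total seconds to the label: (1 × 3600 + 44 × 60 + 49) = 6289.
Frame index = 6289 × 50 + 41 = 314491.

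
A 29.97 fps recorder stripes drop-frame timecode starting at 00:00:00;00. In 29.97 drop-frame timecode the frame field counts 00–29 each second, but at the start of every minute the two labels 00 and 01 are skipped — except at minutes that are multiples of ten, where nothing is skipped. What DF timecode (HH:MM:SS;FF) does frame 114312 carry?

Ten DF minutes hold 17982 frames, so frame 114312 lies in block 6 (frames 107892–125873) with 6420 frames into that block.
The block's first minute is 1800 frames and the rest 1798 each; 6420 frames reaches minute 3, so 6 × 18 + 3 × 2 = 114 labels have been skipped so far.
Adding those back, label number 114312 + 114 = 114426 at 30 labels/s is 3814 s + 6 f = 1 h 3 min 34 s frame 6, i.e. 01:03:34;06.

01:03:34;06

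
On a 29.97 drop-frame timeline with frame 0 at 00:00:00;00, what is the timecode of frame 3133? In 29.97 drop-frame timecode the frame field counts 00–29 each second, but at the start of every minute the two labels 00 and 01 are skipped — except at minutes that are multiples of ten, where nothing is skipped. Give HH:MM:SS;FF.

Each 10-minute DF block holds 10 × 60 × 30 − 9 × 2 = 17982 frames. 3133 ÷ 17982 → 0 full blocks, remainder 3133.
Within the partial block the first minute is 1800 frames and each further minute 1798, so 1 further minute boundary passed. Total skipped labels = 18 × 0 + 2 × 1 = 2.
Non-drop label index = 3133 + 2 = 3135; at 30 labels/s that is 00:01:44:15, i.e. DF 00:01:44;15.

00:01:44;15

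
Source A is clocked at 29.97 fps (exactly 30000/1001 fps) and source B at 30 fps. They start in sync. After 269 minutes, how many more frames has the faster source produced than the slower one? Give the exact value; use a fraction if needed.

269 min = 16140 s.
A emits 30000/1001 × 16140 = 484200000/1001 frames; B emits 30 × 16140 = 484200.
Difference = 484200/1001 frames (≈ 483.7163); B is ahead of A.

484200/1001 frames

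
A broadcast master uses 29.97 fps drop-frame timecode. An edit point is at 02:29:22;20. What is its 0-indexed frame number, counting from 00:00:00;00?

Complete 10-minute blocks: 14, each 17982 frames → 251748.
Remaining 9 whole minutes in the current block: 1800 + 8 × 1798 = 16184 frames.
Within the current minute: 22 × 30 + 20 − 2 = 678 (labels ;00/;01 skipped at this minute). Total = 251748 + 16184 + 678 = 268610.

268610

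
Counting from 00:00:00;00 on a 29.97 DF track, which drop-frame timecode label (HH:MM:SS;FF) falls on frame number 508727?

04:42:54;15

Each 10-minute DF block holds 10 × 60 × 30 − 9 × 2 = 17982 frames. 508727 ÷ 17982 → 28 full blocks, remainder 5231.
Within the partial block the first minute is 1800 frames and each further minute 1798, so 2 further minute boundaries passed. Total skipped labels = 18 × 28 + 2 × 2 = 508.
Non-drop label index = 508727 + 508 = 509235; at 30 labels/s that is 04:42:54:15, i.e. DF 04:42:54;15.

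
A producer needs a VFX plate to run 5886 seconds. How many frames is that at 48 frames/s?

282528 frames

Frames = 5886 × 48 = 282528.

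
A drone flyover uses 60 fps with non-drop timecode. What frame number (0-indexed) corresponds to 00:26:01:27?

frame 93687

Total seconds to the label: (0 × 3600 + 26 × 60 + 1) = 1561.
Frame index = 1561 × 60 + 27 = 93687.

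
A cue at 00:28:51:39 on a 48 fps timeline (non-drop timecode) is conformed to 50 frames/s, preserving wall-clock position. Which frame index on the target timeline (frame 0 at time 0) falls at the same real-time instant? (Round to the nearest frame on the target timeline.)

Source frame index: (0×3600 + 28×60 + 51) × 48 + 39 = 83127.
Real time: 83127 / (48) = 27709/16 s.
Target frame: (27709/16) × (50) = 692725/8 ≈ 86590.625 → 86591.

frame 86591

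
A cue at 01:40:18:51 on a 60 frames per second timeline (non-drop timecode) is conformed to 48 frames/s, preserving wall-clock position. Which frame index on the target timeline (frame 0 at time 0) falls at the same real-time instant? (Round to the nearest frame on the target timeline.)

Source frame index: (1×3600 + 40×60 + 18) × 60 + 51 = 361131.
Real time: 361131 / (60) = 120377/20 s.
Target frame: (120377/20) × (48) = 1444524/5 ≈ 288904.800 → 288905.

frame 288905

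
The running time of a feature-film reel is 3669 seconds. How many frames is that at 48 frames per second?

176112 frames

Frames = 3669 × 48 = 176112.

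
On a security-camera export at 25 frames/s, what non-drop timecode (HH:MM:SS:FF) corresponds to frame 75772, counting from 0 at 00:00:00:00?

00:50:30:22

75772 ÷ 25 = 3030 full seconds, remainder 22 frames.
3030 s = 0 h 50 min 30 s.
Timecode: 00:50:30:22.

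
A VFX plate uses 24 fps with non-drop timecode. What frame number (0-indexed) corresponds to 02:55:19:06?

252462

Total seconds to the label: (2 × 3600 + 55 × 60 + 19) = 10519.
Frame index = 10519 × 24 + 6 = 252462.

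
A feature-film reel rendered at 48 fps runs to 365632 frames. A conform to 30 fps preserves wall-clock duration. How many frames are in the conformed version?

Target frames = source frames × (target rate / source rate) = 365632 × (30)/(48) = 365632 × 5/8 = 228520.

228520 frames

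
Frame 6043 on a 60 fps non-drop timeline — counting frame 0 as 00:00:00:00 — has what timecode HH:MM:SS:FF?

6043 ÷ 60 = 100 full seconds, remainder 43 frames.
100 s = 0 h 1 min 40 s.
Timecode: 00:01:40:43.

00:01:40:43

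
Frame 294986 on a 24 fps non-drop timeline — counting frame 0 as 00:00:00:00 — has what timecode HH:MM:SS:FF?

294986 ÷ 24 = 12291 full seconds, remainder 2 frames.
12291 s = 3 h 24 min 51 s.
Timecode: 03:24:51:02.

03:24:51:02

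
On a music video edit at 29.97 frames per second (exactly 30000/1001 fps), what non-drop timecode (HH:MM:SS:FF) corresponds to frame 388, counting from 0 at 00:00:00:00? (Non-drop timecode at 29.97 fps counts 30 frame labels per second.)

388 ÷ 30 = 12 full seconds, remainder 28 frames.
12 s = 0 h 0 min 12 s.
Timecode: 00:00:12:28.

00:00:12:28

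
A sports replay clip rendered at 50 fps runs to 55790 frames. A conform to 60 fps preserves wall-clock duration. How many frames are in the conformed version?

66948 frames

Target frames = source frames × (target rate / source rate) = 55790 × (60)/(50) = 55790 × 6/5 = 66948.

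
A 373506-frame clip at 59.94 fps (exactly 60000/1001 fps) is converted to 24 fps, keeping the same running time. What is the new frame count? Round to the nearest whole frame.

Frames at target rate = 373506 × (24) / (60000/1001) = 186939753/1250 ≈ 149551.802.
Nearest whole frame: 149552.

149552 frames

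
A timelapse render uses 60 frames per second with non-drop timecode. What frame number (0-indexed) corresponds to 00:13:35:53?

48953

Total seconds to the label: (0 × 3600 + 13 × 60 + 35) = 815.
Frame index = 815 × 60 + 53 = 48953.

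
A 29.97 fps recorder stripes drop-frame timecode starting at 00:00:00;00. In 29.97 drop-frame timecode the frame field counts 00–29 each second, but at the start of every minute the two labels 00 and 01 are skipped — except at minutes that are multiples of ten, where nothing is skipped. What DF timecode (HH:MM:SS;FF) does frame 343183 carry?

Ten DF minutes hold 17982 frames, so frame 343183 lies in block 19 (frames 341658–359639) with 1525 frames into that block.
The block's first minute is 1800 frames and the rest 1798 each; 1525 frames reaches minute 0, so 19 × 18 + 0 × 2 = 342 labels have been skipped so far.
Adding those back, label number 343183 + 342 = 343525 at 30 labels/s is 11450 s + 25 f = 3 h 10 min 50 s frame 25, i.e. 03:10:50;25.

03:10:50;25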